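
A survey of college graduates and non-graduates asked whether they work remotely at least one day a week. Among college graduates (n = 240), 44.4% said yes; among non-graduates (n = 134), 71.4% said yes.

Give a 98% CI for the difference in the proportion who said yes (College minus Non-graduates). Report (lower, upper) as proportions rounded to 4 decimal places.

(-0.3875, -0.1525)

SE₁ = √(p̂₁(1−p̂₁)/n₁) = √(0.4440·0.5560/240) = 0.03207; SE₂ = √(0.7140·0.2860/134) = 0.03904.
Independent samples: SE of the difference = √(SE₁² + SE₂²) = √(0.0010284849 + 0.0015241216) = 0.05052.
z* for 98% confidence is 2.326, so the margin of error is 2.326 × 0.05052 = 0.11751.
Point estimate p̂₁ − p̂₂ = 0.4440 − 0.7140 = -0.2700.
-0.2700 ± 0.11751 → (-0.3875, -0.1525).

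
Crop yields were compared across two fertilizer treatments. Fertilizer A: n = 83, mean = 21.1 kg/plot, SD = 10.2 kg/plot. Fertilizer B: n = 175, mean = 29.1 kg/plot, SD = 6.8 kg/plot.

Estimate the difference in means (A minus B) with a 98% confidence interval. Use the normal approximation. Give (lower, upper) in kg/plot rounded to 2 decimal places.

Per-group SEs: s₁/√n₁ = 10.2/√83 = 1.1196, s₂/√n₂ = 6.8/√175 = 0.5140.
Unpooled SE of the difference: √(1.25350416 + 0.264196) = 1.2319.
Margin of error = z* · SE = 2.326 × 1.2319 = 2.8654.
x̄₁ − x̄₂ = 21.1 − 29.1 = -8.0000.
CI: -8.0000 ± 2.8654 = (-10.87, -5.13).

(-10.87, -5.13)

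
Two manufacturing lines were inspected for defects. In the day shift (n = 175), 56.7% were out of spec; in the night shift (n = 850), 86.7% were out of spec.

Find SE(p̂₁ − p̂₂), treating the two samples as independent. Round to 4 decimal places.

Each SE is √(p̂(1−p̂)/n): √(0.5670·0.4330/175) = 0.03746 and √(0.8670·0.1330/850) = 0.01165.
SE(p̂₁ − p̂₂) = √(SE₁² + SE₂²) = √(0.0014032516 + 0.0001357225) = 0.03923, since the two samples are independent.

0.0392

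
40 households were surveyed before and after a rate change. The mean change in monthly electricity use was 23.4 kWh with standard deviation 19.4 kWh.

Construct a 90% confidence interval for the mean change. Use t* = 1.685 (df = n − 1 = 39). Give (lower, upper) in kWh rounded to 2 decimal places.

This is a matched-pairs design, so SE = s_d/√n = 19.4/√40 = 3.0674.
Margin = 1.685 × 3.0674 = 5.1686; the interval is 23.4 ± 5.1686 = (18.23, 28.57).

(18.23, 28.57)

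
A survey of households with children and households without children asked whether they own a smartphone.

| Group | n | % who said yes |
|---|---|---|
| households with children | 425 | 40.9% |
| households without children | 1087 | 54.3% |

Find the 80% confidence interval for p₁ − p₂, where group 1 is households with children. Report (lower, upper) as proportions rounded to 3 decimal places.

The two standard errors are √(0.4090×0.5910/425) = 0.02385 and √(0.5430×0.4570/1087) = 0.01511.
Because the samples are independent, SE_diff = √(0.02385² + 0.01511²) = 0.02823.
Using z* = 1.282 for 80%, ME = 1.282 × 0.02823 = 0.03619.
p̂₁ − p̂₂ = -0.1340; interval -0.1340 ± 0.03619 gives (-0.170, -0.098).

(-0.170, -0.098)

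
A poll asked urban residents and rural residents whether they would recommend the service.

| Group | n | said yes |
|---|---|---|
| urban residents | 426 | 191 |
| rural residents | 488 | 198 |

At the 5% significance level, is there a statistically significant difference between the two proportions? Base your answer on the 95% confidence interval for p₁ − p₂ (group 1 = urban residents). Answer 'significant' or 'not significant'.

Sample proportions: 191/426 = 0.4484, 198/488 = 0.4057.
Each SE is √(p̂(1−p̂)/n): √(0.4484·0.5516/426) = 0.02410 and √(0.4057·0.5943/488) = 0.02223.
SE(p̂₁ − p̂₂) = √(SE₁² + SE₂²) = √(0.00058081 + 0.0004941729) = 0.03279, since the two samples are independent.
At 95% confidence z* = 1.960; margin = 1.960 × 0.03279 = 0.06427.
The difference is 0.4484 − 0.4057 = 0.0427, so the interval is 0.0427 ± 0.06427 = (-0.02157, 0.10697).
The interval (-0.02157, 0.10697) contains 0, so the difference is not significant.

not significant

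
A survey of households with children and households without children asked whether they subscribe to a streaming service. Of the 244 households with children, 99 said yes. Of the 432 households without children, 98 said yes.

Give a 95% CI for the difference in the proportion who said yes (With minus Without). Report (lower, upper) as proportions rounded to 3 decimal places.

First, p̂₁ = 99/244 = 0.4057; p̂₂ = 98/432 = 0.2269.
The two standard errors are √(0.4057×0.5943/244) = 0.03143 and √(0.2269×0.7731/432) = 0.02015.
Because the samples are independent, SE_diff = √(0.03143² + 0.02015²) = 0.03733.
Using z* = 1.960 for 95%, ME = 1.960 × 0.03733 = 0.07317.
p̂₁ − p̂₂ = 0.1788; interval 0.1788 ± 0.07317 gives (0.106, 0.252).

(0.106, 0.252)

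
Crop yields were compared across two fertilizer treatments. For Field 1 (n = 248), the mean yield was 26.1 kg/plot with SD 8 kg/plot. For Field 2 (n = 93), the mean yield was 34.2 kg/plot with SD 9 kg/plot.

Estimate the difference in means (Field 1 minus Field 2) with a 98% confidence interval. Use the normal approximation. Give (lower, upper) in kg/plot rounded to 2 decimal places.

SE₁ = s₁/√n₁ = 8/√248 = 0.5080; SE₂ = 9/√93 = 0.9333.
Independent samples, unequal variances: SE_diff = √(SE₁² + SE₂²) = √(0.258064 + 0.87104889) = 1.0626.
z* = 2.326, so margin of error = 2.326 × 1.0626 = 2.4716.
Difference in means = 26.1 − 34.2 = -8.1000.
-8.1000 ± 2.4716 → (-10.57, -5.63).

(-10.57, -5.63)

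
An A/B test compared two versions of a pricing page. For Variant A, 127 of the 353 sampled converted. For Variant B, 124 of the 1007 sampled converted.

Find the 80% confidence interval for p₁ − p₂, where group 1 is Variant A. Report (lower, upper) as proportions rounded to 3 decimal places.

First, p̂₁ = 127/353 = 0.3598; p̂₂ = 124/1007 = 0.1231.
The two standard errors are √(0.3598×0.6402/353) = 0.02554 and √(0.1231×0.8769/1007) = 0.01035.
Because the samples are independent, SE_diff = √(0.02554² + 0.01035²) = 0.02756.
Using z* = 1.282 for 80%, ME = 1.282 × 0.02756 = 0.03533.
p̂₁ − p̂₂ = 0.2367; interval 0.2367 ± 0.03533 gives (0.201, 0.272).

(0.201, 0.272)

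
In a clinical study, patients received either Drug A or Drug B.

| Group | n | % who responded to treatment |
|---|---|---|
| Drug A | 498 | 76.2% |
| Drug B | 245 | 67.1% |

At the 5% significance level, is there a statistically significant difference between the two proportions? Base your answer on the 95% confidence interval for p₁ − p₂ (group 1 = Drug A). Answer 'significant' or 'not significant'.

significant

The two standard errors are √(0.7620×0.2380/498) = 0.01908 and √(0.6710×0.3290/245) = 0.03002.
Because the samples are independent, SE_diff = √(0.01908² + 0.03002²) = 0.03557.
Using z* = 1.960 for 95%, ME = 1.960 × 0.03557 = 0.06972.
p̂₁ − p̂₂ = 0.0910; interval 0.0910 ± 0.06972 gives (0.02128, 0.16072).
The interval (0.02128, 0.16072) does not contain 0, so the difference is significant.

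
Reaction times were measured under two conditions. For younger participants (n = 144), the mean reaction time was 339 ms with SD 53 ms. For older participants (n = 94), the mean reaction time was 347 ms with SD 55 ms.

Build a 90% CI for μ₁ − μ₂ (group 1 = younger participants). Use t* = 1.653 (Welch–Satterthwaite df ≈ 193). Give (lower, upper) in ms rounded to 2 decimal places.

(-19.88, 3.88)

Per-group SEs: s₁/√n₁ = 53/√144 = 4.4167, s₂/√n₂ = 55/√94 = 5.6728.
Unpooled SE of the difference: √(19.50723889 + 32.18065984) = 7.1894.
Margin of error = t* · SE = 1.653 × 7.1894 = 11.8841.
x̄₁ − x̄₂ = 339 − 347 = -8.0000.
CI: -8.0000 ± 11.8841 = (-19.88, 3.88).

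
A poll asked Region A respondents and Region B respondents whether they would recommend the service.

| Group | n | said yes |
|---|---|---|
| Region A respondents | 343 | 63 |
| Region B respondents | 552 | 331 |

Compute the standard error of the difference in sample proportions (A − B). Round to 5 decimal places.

Sample proportions: 63/343 = 0.1837, 331/552 = 0.5996.
Each SE is √(p̂(1−p̂)/n): √(0.1837·0.8163/343) = 0.02091 and √(0.5996·0.4004/552) = 0.02085.
SE(p̂₁ − p̂₂) = √(SE₁² + SE₂²) = √(0.0004372281 + 0.0004347225) = 0.02953, since the two samples are independent.

0.02953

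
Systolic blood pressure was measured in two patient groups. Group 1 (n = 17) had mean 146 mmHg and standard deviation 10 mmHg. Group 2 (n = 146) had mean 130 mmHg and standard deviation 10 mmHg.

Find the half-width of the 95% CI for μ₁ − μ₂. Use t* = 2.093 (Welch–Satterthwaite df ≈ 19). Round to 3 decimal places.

Per-group SEs: s₁/√n₁ = 10/√17 = 2.4254, s₂/√n₂ = 10/√146 = 0.8276.
Unpooled SE of the difference: √(5.88256516 + 0.68492176) = 2.5627.
Margin of error = t* · SE = 2.093 × 2.5627 = 5.3637.

5.364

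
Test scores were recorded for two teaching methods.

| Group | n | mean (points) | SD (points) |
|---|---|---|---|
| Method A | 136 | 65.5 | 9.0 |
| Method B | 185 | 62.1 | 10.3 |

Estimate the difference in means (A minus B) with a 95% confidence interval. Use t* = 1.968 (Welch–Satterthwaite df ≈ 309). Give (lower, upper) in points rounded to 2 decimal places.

(1.27, 5.53)

Standard errors of each mean: 9.0/√136 = 0.7717 and 10.3/√185 = 0.7573.
SE(x̄₁ − x̄₂) = √(0.7717² + 0.7573²) = 1.0812 for independent samples with unequal variances.
With t* = 1.968, the margin is 1.968 × 1.0812 = 2.1278.
x̄₁ − x̄₂ = 65.5 − 62.1 = 3.4000; the interval is 3.4000 ± 2.1278 = (1.27, 5.53).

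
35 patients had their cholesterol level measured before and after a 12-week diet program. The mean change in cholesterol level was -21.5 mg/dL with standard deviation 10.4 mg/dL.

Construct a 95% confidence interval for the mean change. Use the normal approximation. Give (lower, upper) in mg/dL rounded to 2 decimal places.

(-24.95, -18.05)

Paired design: SE = s_d/√n = 10.4/√35 = 1.7579.
z* = 1.960; margin of error = 1.960 × 1.7579 = 3.4455.
-21.5 ± 3.4455 → (-24.95, -18.05).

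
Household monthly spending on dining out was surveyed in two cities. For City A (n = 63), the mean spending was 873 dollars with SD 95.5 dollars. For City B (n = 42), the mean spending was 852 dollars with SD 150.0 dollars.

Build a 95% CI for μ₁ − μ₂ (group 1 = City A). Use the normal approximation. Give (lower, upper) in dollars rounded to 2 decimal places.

Standard errors of each mean: 95.5/√63 = 12.0319 and 150.0/√42 = 23.1455.
SE(x̄₁ − x̄₂) = √(12.0319² + 23.1455²) = 26.0860 for independent samples with unequal variances.
With z* = 1.960, the margin is 1.960 × 26.0860 = 51.1286.
x̄₁ − x̄₂ = 873 − 852 = 21.0000; the interval is 21.0000 ± 51.1286 = (-30.13, 72.13).

(-30.13, 72.13)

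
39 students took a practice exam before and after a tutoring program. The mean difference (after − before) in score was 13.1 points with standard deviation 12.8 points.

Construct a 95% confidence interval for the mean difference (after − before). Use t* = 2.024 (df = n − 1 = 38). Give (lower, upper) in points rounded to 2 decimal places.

Paired design: SE = s_d/√n = 12.8/√39 = 2.0496.
t* = 2.024; margin of error = 2.024 × 2.0496 = 4.1484.
13.1 ± 4.1484 → (8.95, 17.25).

(8.95, 17.25)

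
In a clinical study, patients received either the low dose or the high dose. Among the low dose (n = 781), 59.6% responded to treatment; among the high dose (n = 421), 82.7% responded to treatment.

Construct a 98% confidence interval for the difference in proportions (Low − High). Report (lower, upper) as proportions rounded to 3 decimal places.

Each SE is √(p̂(1−p̂)/n): √(0.5960·0.4040/781) = 0.01756 and √(0.8270·0.1730/421) = 0.01843.
SE(p̂₁ − p̂₂) = √(SE₁² + SE₂²) = √(0.0003083536 + 0.0003396649) = 0.02546, since the two samples are independent.
At 98% confidence z* = 2.326; margin = 2.326 × 0.02546 = 0.05922.
The difference is 0.5960 − 0.8270 = -0.2310, so the interval is -0.2310 ± 0.05922 = (-0.290, -0.172).

(-0.290, -0.172)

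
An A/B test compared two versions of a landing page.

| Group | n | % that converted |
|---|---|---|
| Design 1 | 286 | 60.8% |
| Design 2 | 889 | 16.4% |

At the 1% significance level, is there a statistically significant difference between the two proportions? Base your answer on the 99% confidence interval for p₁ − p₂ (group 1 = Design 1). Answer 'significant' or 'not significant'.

significant

The two standard errors are √(0.6080×0.3920/286) = 0.02887 and √(0.1640×0.8360/889) = 0.01242.
Because the samples are independent, SE_diff = √(0.02887² + 0.01242²) = 0.03143.
Using z* = 2.576 for 99%, ME = 2.576 × 0.03143 = 0.08096.
p̂₁ − p̂₂ = 0.4440; interval 0.4440 ± 0.08096 gives (0.36304, 0.52496).
The interval (0.36304, 0.52496) does not contain 0, so the difference is significant.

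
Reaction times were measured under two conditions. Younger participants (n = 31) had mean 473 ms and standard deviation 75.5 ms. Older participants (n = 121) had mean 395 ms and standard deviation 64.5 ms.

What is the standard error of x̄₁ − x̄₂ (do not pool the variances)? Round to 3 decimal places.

14.774

Standard errors of each mean: 75.5/√31 = 13.5602 and 64.5/√121 = 5.8636.
SE(x̄₁ − x̄₂) = √(13.5602² + 5.8636²) = 14.7737 for independent samples with unequal variances.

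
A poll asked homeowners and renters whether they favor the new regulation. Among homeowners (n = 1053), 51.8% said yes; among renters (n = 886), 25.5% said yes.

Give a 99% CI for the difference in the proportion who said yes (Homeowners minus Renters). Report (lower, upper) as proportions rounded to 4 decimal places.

(0.2083, 0.3177)

Each SE is √(p̂(1−p̂)/n): √(0.5180·0.4820/1053) = 0.01540 and √(0.2550·0.7450/886) = 0.01464.
SE(p̂₁ − p̂₂) = √(SE₁² + SE₂²) = √(0.00023716 + 0.0002143296) = 0.02125, since the two samples are independent.
At 99% confidence z* = 2.576; margin = 2.576 × 0.02125 = 0.05474.
The difference is 0.5180 − 0.2550 = 0.2630, so the interval is 0.2630 ± 0.05474 = (0.2083, 0.3177).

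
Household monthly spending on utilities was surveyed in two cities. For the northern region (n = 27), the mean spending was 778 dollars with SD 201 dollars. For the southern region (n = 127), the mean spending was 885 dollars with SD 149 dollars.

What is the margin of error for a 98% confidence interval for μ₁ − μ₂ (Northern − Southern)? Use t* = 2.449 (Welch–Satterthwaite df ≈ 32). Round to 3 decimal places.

SE₁ = s₁/√n₁ = 201/√27 = 38.6825; SE₂ = 149/√127 = 13.2216.
Independent samples, unequal variances: SE_diff = √(SE₁² + SE₂²) = √(1496.33580625 + 174.81070656) = 40.8797.
t* = 2.449, so margin of error = 2.449 × 40.8797 = 100.1144.

100.114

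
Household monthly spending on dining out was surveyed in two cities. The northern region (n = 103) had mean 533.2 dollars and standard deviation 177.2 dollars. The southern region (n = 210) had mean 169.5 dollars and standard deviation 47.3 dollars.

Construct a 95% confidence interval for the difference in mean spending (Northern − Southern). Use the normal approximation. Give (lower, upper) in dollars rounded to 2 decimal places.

(328.89, 398.51)

SE₁ = s₁/√n₁ = 177.2/√103 = 17.4600; SE₂ = 47.3/√210 = 3.2640.
Independent samples, unequal variances: SE_diff = √(SE₁² + SE₂²) = √(304.8516 + 10.653696) = 17.7625.
z* = 1.960, so margin of error = 1.960 × 17.7625 = 34.8145.
Difference in means = 533.2 − 169.5 = 363.7000.
363.7000 ± 34.8145 → (328.89, 398.51).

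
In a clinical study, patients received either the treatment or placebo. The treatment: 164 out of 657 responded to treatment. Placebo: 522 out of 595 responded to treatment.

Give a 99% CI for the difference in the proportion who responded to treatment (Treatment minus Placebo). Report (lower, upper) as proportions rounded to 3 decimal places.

Sample proportions: 164/657 = 0.2496, 522/595 = 0.8773.
Each SE is √(p̂(1−p̂)/n): √(0.2496·0.7504/657) = 0.01688 and √(0.8773·0.1227/595) = 0.01345.
SE(p̂₁ − p̂₂) = √(SE₁² + SE₂²) = √(0.0002849344 + 0.0001809025) = 0.02158, since the two samples are independent.
At 99% confidence z* = 2.576; margin = 2.576 × 0.02158 = 0.05559.
The difference is 0.2496 − 0.8773 = -0.6277, so the interval is -0.6277 ± 0.05559 = (-0.683, -0.572).

(-0.683, -0.572)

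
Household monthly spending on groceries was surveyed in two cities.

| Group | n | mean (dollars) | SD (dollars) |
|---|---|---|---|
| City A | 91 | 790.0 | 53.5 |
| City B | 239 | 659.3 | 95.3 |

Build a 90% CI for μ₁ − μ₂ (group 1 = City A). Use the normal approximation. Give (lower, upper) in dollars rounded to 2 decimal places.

Per-group SEs: s₁/√n₁ = 53.5/√91 = 5.6083, s₂/√n₂ = 95.3/√239 = 6.1644.
Unpooled SE of the difference: √(31.45302889 + 37.99982736) = 8.3338.
Margin of error = z* · SE = 1.645 × 8.3338 = 13.7091.
x̄₁ − x̄₂ = 790.0 − 659.3 = 130.7000.
CI: 130.7000 ± 13.7091 = (116.99, 144.41).

(116.99, 144.41)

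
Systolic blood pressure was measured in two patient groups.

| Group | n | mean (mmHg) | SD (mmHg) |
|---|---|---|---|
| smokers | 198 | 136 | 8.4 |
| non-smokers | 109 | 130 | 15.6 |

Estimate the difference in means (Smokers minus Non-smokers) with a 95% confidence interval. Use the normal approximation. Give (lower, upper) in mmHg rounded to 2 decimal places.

(2.85, 9.15)

Per-group SEs: s₁/√n₁ = 8.4/√198 = 0.5970, s₂/√n₂ = 15.6/√109 = 1.4942.
Unpooled SE of the difference: √(0.356409 + 2.23263364) = 1.6091.
Margin of error = z* · SE = 1.960 × 1.6091 = 3.1538.
x̄₁ − x̄₂ = 136 − 130 = 6.0000.
CI: 6.0000 ± 3.1538 = (2.85, 9.15).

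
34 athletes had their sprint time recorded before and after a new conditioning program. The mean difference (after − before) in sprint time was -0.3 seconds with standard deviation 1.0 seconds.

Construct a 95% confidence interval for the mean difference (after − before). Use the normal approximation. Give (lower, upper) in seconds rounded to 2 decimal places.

(-0.64, 0.04)

This is a matched-pairs design, so SE = s_d/√n = 1.0/√34 = 0.1715.
Margin = 1.960 × 0.1715 = 0.3361; the interval is -0.3 ± 0.3361 = (-0.64, 0.04).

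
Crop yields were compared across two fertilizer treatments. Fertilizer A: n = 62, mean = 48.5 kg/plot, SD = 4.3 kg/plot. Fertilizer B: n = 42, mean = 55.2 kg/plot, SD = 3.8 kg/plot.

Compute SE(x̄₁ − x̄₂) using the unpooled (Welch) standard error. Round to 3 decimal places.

Standard errors of each mean: 4.3/√62 = 0.5461 and 3.8/√42 = 0.5864.
SE(x̄₁ − x̄₂) = √(0.5461² + 0.5864²) = 0.8013 for independent samples with unequal variances.

0.801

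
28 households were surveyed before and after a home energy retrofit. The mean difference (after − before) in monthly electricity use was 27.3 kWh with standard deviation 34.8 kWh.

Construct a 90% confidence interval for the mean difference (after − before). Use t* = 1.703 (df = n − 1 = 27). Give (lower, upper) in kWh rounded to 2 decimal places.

Paired design: SE = s_d/√n = 34.8/√28 = 6.5766.
t* = 1.703; margin of error = 1.703 × 6.5766 = 11.1999.
27.3 ± 11.1999 → (16.10, 38.50).

(16.10, 38.50)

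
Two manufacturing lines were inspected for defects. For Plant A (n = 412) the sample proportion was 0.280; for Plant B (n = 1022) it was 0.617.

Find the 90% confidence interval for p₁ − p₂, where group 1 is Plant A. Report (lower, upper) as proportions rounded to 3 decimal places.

(-0.381, -0.293)

SE₁ = √(p̂₁(1−p̂₁)/n₁) = √(0.2800·0.7200/412) = 0.02212; SE₂ = √(0.6170·0.3830/1022) = 0.01521.
Independent samples: SE of the difference = √(SE₁² + SE₂²) = √(0.0004892944 + 0.0002313441) = 0.02684.
z* for 90% confidence is 1.645, so the margin of error is 1.645 × 0.02684 = 0.04415.
Point estimate p̂₁ − p̂₂ = 0.2800 − 0.6170 = -0.3370.
-0.3370 ± 0.04415 → (-0.381, -0.293).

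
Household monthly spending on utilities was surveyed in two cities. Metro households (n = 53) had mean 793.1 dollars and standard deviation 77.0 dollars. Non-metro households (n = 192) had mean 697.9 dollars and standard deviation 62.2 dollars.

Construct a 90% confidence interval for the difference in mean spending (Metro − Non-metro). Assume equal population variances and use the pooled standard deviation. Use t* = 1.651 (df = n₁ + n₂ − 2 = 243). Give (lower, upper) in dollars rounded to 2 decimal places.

(78.38, 112.02)

Pooled variance s_p² = [52·77.0² + 191·62.2²] / (53+192−2) = 4309.6973, so s_p = 65.6483.
SE_diff = s_p·√(1/n₁ + 1/n₂) = 65.6483·√(1/53 + 1/192) = 10.1863.
t* = 1.651; margin = 1.651 × 10.1863 = 16.8176.
Difference = 793.1 − 697.9 = 95.2000.
95.2000 ± 16.8176 → (78.38, 112.02).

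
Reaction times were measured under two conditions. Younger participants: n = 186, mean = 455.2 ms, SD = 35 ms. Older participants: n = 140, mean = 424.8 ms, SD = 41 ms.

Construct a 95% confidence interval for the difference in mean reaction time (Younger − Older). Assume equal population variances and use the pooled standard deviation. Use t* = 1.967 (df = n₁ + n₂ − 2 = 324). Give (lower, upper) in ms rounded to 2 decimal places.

s_p = √[((n₁−1)s₁² + (n₂−1)s₂²)/(n₁+n₂−2)] = √[(185·35² + 139·41²)/324] = 37.6912.
SE = 37.6912·√(1/186 + 1/140) = 4.2172.
With t* = 1.967, margin = 1.967 × 4.2172 = 8.2952.
x̄₁ − x̄₂ = 455.2 − 424.8 = 30.4000; interval 30.4000 ± 8.2952 = (22.10, 38.70).

(22.10, 38.70)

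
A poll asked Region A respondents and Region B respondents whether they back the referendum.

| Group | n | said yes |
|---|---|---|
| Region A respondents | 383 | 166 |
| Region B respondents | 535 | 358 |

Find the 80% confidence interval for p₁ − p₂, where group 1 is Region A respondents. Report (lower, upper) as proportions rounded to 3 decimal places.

(-0.277, -0.194)

First, p̂₁ = 166/383 = 0.4334; p̂₂ = 358/535 = 0.6692.
The two standard errors are √(0.4334×0.5666/383) = 0.02532 and √(0.6692×0.3308/535) = 0.02034.
Because the samples are independent, SE_diff = √(0.02532² + 0.02034²) = 0.03248.
Using z* = 1.282 for 80%, ME = 1.282 × 0.03248 = 0.04164.
p̂₁ − p̂₂ = -0.2358; interval -0.2358 ± 0.04164 gives (-0.277, -0.194).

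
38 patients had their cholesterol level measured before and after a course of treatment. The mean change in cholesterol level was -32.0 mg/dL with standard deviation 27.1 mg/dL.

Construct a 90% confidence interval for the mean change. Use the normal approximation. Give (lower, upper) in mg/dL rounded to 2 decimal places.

(-39.23, -24.77)

This is a matched-pairs design, so SE = s_d/√n = 27.1/√38 = 4.3962.
Margin = 1.645 × 4.3962 = 7.2317; the interval is -32.0 ± 7.2317 = (-39.23, -24.77).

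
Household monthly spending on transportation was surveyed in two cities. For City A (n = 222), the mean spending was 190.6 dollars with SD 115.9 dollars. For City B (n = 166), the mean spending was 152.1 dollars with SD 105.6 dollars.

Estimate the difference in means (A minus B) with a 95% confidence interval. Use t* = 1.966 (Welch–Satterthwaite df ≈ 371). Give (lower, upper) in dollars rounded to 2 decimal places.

(16.28, 60.72)

Standard errors of each mean: 115.9/√222 = 7.7787 and 105.6/√166 = 8.1961.
SE(x̄₁ − x̄₂) = √(7.7787² + 8.1961²) = 11.2997 for independent samples with unequal variances.
With t* = 1.966, the margin is 1.966 × 11.2997 = 22.2152.
x̄₁ − x̄₂ = 190.6 − 152.1 = 38.5000; the interval is 38.5000 ± 22.2152 = (16.28, 60.72).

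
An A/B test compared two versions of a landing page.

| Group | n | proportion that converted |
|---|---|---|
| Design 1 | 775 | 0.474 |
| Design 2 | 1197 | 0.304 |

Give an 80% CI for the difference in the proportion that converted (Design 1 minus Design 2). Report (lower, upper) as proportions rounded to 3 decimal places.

(0.141, 0.199)

SE₁ = √(p̂₁(1−p̂₁)/n₁) = √(0.4740·0.5260/775) = 0.01794; SE₂ = √(0.3040·0.6960/1197) = 0.01330.
Independent samples: SE of the difference = √(SE₁² + SE₂²) = √(0.0003218436 + 0.00017689) = 0.02233.
z* for 80% confidence is 1.282, so the margin of error is 1.282 × 0.02233 = 0.02863.
Point estimate p̂₁ − p̂₂ = 0.4740 − 0.3040 = 0.1700.
0.1700 ± 0.02863 → (0.141, 0.199).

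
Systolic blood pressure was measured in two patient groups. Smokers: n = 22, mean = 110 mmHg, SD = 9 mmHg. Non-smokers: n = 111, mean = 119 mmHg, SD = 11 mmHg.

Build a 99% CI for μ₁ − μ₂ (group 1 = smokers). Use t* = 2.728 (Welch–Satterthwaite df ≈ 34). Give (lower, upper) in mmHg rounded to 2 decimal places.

Standard errors of each mean: 9/√22 = 1.9188 and 11/√111 = 1.0441.
SE(x̄₁ − x̄₂) = √(1.9188² + 1.0441²) = 2.1845 for independent samples with unequal variances.
With t* = 2.728, the margin is 2.728 × 2.1845 = 5.9593.
x̄₁ − x̄₂ = 110 − 119 = -9.0000; the interval is -9.0000 ± 5.9593 = (-14.96, -3.04).

(-14.96, -3.04)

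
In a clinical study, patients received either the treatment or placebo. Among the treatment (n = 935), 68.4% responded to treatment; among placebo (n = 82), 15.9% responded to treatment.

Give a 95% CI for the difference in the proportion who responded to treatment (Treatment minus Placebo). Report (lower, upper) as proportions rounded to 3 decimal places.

The two standard errors are √(0.6840×0.3160/935) = 0.01520 and √(0.1590×0.8410/82) = 0.04038.
Because the samples are independent, SE_diff = √(0.01520² + 0.04038²) = 0.04315.
Using z* = 1.960 for 95%, ME = 1.960 × 0.04315 = 0.08457.
p̂₁ − p̂₂ = 0.5250; interval 0.5250 ± 0.08457 gives (0.440, 0.610).

(0.440, 0.610)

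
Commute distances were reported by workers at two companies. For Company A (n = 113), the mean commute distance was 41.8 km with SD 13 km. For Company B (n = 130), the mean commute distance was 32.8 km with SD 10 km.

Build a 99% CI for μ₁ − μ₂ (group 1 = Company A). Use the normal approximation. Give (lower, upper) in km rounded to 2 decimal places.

Standard errors of each mean: 13/√113 = 1.2229 and 10/√130 = 0.8771.
SE(x̄₁ − x̄₂) = √(1.2229² + 0.8771²) = 1.5049 for independent samples with unequal variances.
With z* = 2.576, the margin is 2.576 × 1.5049 = 3.8766.
x̄₁ − x̄₂ = 41.8 − 32.8 = 9.0000; the interval is 9.0000 ± 3.8766 = (5.12, 12.88).

(5.12, 12.88)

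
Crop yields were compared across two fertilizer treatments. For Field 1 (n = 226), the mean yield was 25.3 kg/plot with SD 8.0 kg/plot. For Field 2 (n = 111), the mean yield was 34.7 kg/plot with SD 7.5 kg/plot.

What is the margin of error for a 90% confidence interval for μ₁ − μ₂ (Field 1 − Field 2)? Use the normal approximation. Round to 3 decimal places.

1.462

Per-group SEs: s₁/√n₁ = 8.0/√226 = 0.5322, s₂/√n₂ = 7.5/√111 = 0.7119.
Unpooled SE of the difference: √(0.28323684 + 0.50680161) = 0.8888.
Margin of error = z* · SE = 1.645 × 0.8888 = 1.4621.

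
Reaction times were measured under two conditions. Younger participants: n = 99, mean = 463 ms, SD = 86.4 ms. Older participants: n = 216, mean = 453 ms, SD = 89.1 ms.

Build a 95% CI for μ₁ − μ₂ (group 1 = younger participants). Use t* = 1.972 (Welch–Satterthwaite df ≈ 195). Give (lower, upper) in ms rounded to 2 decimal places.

(-10.88, 30.88)

Standard errors of each mean: 86.4/√99 = 8.6835 and 89.1/√216 = 6.0625.
SE(x̄₁ − x̄₂) = √(8.6835² + 6.0625²) = 10.5904 for independent samples with unequal variances.
With t* = 1.972, the margin is 1.972 × 10.5904 = 20.8843.
x̄₁ − x̄₂ = 463 − 453 = 10.0000; the interval is 10.0000 ± 20.8843 = (-10.88, 30.88).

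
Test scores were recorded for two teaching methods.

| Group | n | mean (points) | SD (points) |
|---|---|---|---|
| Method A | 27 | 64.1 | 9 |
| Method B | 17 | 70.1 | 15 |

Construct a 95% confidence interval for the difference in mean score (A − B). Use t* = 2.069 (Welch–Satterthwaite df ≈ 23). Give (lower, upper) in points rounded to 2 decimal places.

(-14.34, 2.34)

Per-group SEs: s₁/√n₁ = 9/√27 = 1.7321, s₂/√n₂ = 15/√17 = 3.6380.
Unpooled SE of the difference: √(3.00017041 + 13.235044) = 4.0293.
Margin of error = t* · SE = 2.069 × 4.0293 = 8.3366.
x̄₁ − x̄₂ = 64.1 − 70.1 = -6.0000.
CI: -6.0000 ± 8.3366 = (-14.34, 2.34).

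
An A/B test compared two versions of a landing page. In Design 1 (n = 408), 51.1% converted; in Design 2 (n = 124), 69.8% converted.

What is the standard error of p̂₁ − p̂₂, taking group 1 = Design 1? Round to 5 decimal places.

SE₁ = √(p̂₁(1−p̂₁)/n₁) = √(0.5110·0.4890/408) = 0.02475; SE₂ = √(0.6980·0.3020/124) = 0.04123.
Independent samples: SE of the difference = √(SE₁² + SE₂²) = √(0.0006125625 + 0.0016999129) = 0.04809.

0.04809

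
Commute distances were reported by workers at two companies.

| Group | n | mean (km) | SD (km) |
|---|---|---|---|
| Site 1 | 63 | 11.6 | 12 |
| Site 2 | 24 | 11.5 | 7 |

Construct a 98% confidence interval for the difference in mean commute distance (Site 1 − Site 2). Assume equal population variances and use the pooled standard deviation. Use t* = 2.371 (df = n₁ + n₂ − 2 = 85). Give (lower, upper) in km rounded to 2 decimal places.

s_p = √[((n₁−1)s₁² + (n₂−1)s₂²)/(n₁+n₂−2)] = √[(62·12² + 23·7²)/85] = 10.8763.
SE = 10.8763·√(1/63 + 1/24) = 2.6089.
With t* = 2.371, margin = 2.371 × 2.6089 = 6.1857.
x̄₁ − x̄₂ = 11.6 − 11.5 = 0.1000; interval 0.1000 ± 6.1857 = (-6.09, 6.29).

(-6.09, 6.29)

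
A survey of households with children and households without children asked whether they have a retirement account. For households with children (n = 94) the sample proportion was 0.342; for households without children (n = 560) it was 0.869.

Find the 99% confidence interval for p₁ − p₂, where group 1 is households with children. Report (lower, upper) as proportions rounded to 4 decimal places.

SE₁ = √(p̂₁(1−p̂₁)/n₁) = √(0.3420·0.6580/94) = 0.04893; SE₂ = √(0.8690·0.1310/560) = 0.01426.
Independent samples: SE of the difference = √(SE₁² + SE₂²) = √(0.0023941449 + 0.0002033476) = 0.05097.
z* for 99% confidence is 2.576, so the margin of error is 2.576 × 0.05097 = 0.13130.
Point estimate p̂₁ − p̂₂ = 0.3420 − 0.8690 = -0.5270.
-0.5270 ± 0.13130 → (-0.6583, -0.3957).

(-0.6583, -0.3957)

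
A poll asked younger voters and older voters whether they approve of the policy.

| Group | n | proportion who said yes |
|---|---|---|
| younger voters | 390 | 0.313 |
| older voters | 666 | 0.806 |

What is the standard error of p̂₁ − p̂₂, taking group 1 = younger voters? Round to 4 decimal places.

Each SE is √(p̂(1−p̂)/n): √(0.3130·0.6870/390) = 0.02348 and √(0.8060·0.1940/666) = 0.01532.
SE(p̂₁ − p̂₂) = √(SE₁² + SE₂²) = √(0.0005513104 + 0.0002347024) = 0.02804, since the two samples are independent.

0.0280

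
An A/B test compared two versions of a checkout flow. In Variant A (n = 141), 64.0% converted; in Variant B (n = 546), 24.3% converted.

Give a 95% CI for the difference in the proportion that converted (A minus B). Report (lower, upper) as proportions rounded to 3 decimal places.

The two standard errors are √(0.6400×0.3600/141) = 0.04042 and √(0.2430×0.7570/546) = 0.01836.
Because the samples are independent, SE_diff = √(0.04042² + 0.01836²) = 0.04439.
Using z* = 1.960 for 95%, ME = 1.960 × 0.04439 = 0.08700.
p̂₁ − p̂₂ = 0.3970; interval 0.3970 ± 0.08700 gives (0.310, 0.484).

(0.310, 0.484)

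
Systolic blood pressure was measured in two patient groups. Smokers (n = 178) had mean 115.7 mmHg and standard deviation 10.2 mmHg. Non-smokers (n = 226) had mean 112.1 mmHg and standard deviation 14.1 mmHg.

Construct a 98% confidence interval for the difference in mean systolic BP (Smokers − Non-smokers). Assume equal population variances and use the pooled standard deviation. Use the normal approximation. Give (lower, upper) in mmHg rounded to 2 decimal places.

(0.68, 6.52)

s_p = √[((n₁−1)s₁² + (n₂−1)s₂²)/(n₁+n₂−2)] = √[(177·10.2² + 225·14.1²)/402] = 12.5333.
SE = 12.5333·√(1/178 + 1/226) = 1.2560.
With z* = 2.326, margin = 2.326 × 1.2560 = 2.9215.
x̄₁ − x̄₂ = 115.7 − 112.1 = 3.6000; interval 3.6000 ± 2.9215 = (0.68, 6.52).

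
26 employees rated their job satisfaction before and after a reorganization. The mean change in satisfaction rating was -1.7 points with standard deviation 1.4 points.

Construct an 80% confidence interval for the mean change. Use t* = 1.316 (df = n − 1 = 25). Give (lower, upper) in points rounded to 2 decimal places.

(-2.06, -1.34)

Paired design: SE = s_d/√n = 1.4/√26 = 0.2746.
t* = 1.316; margin of error = 1.316 × 0.2746 = 0.3614.
-1.7 ± 0.3614 → (-2.06, -1.34).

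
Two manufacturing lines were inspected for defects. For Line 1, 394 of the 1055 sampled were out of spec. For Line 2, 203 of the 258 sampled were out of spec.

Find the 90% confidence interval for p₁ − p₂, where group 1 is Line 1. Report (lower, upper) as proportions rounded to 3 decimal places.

(-0.462, -0.365)

Sample proportions: 394/1055 = 0.3735, 203/258 = 0.7868.
Each SE is √(p̂(1−p̂)/n): √(0.3735·0.6265/1055) = 0.01489 and √(0.7868·0.2132/258) = 0.02550.
SE(p̂₁ − p̂₂) = √(SE₁² + SE₂²) = √(0.0002217121 + 0.00065025) = 0.02953, since the two samples are independent.
At 90% confidence z* = 1.645; margin = 1.645 × 0.02953 = 0.04858.
The difference is 0.3735 − 0.7868 = -0.4133, so the interval is -0.4133 ± 0.04858 = (-0.462, -0.365).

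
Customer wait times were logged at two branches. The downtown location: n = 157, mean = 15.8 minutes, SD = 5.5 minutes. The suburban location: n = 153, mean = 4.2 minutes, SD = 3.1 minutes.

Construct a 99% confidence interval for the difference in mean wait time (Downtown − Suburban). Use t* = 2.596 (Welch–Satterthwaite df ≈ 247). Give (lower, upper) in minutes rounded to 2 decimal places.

(10.29, 12.91)

SE₁ = s₁/√n₁ = 5.5/√157 = 0.4389; SE₂ = 3.1/√153 = 0.2506.
Independent samples, unequal variances: SE_diff = √(SE₁² + SE₂²) = √(0.19263321 + 0.06280036) = 0.5054.
t* = 2.596, so margin of error = 2.596 × 0.5054 = 1.3120.
Difference in means = 15.8 − 4.2 = 11.6000.
11.6000 ± 1.3120 → (10.29, 12.91).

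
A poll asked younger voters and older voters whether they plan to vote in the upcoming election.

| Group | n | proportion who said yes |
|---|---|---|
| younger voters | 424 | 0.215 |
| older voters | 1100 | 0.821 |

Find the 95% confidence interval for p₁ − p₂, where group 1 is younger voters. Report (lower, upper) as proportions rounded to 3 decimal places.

(-0.651, -0.561)

Each SE is √(p̂(1−p̂)/n): √(0.2150·0.7850/424) = 0.01995 and √(0.8210·0.1790/1100) = 0.01156.
SE(p̂₁ − p̂₂) = √(SE₁² + SE₂²) = √(0.0003980025 + 0.0001336336) = 0.02306, since the two samples are independent.
At 95% confidence z* = 1.960; margin = 1.960 × 0.02306 = 0.04520.
The difference is 0.2150 − 0.8210 = -0.6060, so the interval is -0.6060 ± 0.04520 = (-0.651, -0.561).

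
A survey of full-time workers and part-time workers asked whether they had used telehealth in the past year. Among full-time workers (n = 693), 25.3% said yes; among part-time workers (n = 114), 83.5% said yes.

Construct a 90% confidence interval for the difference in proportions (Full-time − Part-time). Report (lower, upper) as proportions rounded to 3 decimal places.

(-0.645, -0.519)

The two standard errors are √(0.2530×0.7470/693) = 0.01651 and √(0.8350×0.1650/114) = 0.03476.
Because the samples are independent, SE_diff = √(0.01651² + 0.03476²) = 0.03848.
Using z* = 1.645 for 90%, ME = 1.645 × 0.03848 = 0.06330.
p̂₁ − p̂₂ = -0.5820; interval -0.5820 ± 0.06330 gives (-0.645, -0.519).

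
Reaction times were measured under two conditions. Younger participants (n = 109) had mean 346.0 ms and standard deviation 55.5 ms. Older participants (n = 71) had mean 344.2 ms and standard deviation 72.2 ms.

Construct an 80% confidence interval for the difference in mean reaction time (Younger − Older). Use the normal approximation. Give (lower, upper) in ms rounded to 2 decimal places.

(-11.13, 14.73)

Standard errors of each mean: 55.5/√109 = 5.3159 and 72.2/√71 = 8.5686.
SE(x̄₁ − x̄₂) = √(5.3159² + 8.5686²) = 10.0836 for independent samples with unequal variances.
With z* = 1.282, the margin is 1.282 × 10.0836 = 12.9272.
x̄₁ − x̄₂ = 346.0 − 344.2 = 1.8000; the interval is 1.8000 ± 12.9272 = (-11.13, 14.73).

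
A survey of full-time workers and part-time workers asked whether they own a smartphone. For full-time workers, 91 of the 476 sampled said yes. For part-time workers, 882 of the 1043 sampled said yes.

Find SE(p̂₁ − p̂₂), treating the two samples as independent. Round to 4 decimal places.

0.0212

Sample proportions: 91/476 = 0.1912, 882/1043 = 0.8456.
Each SE is √(p̂(1−p̂)/n): √(0.1912·0.8088/476) = 0.01802 and √(0.8456·0.1544/1043) = 0.01119.
SE(p̂₁ − p̂₂) = √(SE₁² + SE₂²) = √(0.0003247204 + 0.0001252161) = 0.02121, since the two samples are independent.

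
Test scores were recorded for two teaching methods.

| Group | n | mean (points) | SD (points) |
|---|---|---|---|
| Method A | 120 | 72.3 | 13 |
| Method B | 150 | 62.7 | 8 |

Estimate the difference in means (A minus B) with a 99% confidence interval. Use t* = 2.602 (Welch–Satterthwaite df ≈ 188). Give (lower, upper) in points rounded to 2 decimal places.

Per-group SEs: s₁/√n₁ = 13/√120 = 1.1867, s₂/√n₂ = 8/√150 = 0.6532.
Unpooled SE of the difference: √(1.40825689 + 0.42667024) = 1.3546.
Margin of error = t* · SE = 2.602 × 1.3546 = 3.5247.
x̄₁ − x̄₂ = 72.3 − 62.7 = 9.6000.
CI: 9.6000 ± 3.5247 = (6.08, 13.12).

(6.08, 13.12)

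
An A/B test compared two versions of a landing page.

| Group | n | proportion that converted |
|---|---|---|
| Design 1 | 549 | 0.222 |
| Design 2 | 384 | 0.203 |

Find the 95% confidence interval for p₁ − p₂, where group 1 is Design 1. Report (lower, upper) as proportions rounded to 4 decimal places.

Each SE is √(p̂(1−p̂)/n): √(0.2220·0.7780/549) = 0.01774 and √(0.2030·0.7970/384) = 0.02053.
SE(p̂₁ − p̂₂) = √(SE₁² + SE₂²) = √(0.0003147076 + 0.0004214809) = 0.02713, since the two samples are independent.
At 95% confidence z* = 1.960; margin = 1.960 × 0.02713 = 0.05317.
The difference is 0.2220 − 0.2030 = 0.0190, so the interval is 0.0190 ± 0.05317 = (-0.0342, 0.0722).

(-0.0342, 0.0722)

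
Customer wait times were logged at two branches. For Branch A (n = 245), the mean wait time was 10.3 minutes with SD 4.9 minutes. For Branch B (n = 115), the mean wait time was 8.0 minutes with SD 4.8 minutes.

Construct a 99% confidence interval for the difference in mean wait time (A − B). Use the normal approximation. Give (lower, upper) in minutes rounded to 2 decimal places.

Standard errors of each mean: 4.9/√245 = 0.3130 and 4.8/√115 = 0.4476.
SE(x̄₁ − x̄₂) = √(0.3130² + 0.4476²) = 0.5462 for independent samples with unequal variances.
With z* = 2.576, the margin is 2.576 × 0.5462 = 1.4070.
x̄₁ − x̄₂ = 10.3 − 8.0 = 2.3000; the interval is 2.3000 ± 1.4070 = (0.89, 3.71).

(0.89, 3.71)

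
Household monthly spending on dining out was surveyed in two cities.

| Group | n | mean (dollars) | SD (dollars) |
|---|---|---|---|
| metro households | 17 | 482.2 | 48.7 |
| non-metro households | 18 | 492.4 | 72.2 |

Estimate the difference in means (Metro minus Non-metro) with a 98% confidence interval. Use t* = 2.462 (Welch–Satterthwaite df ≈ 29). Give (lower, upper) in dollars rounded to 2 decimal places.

(-61.20, 40.80)

Per-group SEs: s₁/√n₁ = 48.7/√17 = 11.8115, s₂/√n₂ = 72.2/√18 = 17.0177.
Unpooled SE of the difference: √(139.51153225 + 289.60211329) = 20.7151.
Margin of error = t* · SE = 2.462 × 20.7151 = 51.0006.
x̄₁ − x̄₂ = 482.2 − 492.4 = -10.2000.
CI: -10.2000 ± 51.0006 = (-61.20, 40.80).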